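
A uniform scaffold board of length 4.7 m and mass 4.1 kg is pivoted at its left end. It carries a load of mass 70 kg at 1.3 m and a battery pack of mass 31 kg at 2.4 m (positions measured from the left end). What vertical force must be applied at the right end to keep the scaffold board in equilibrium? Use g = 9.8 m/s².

Taking torques about the left end:
Beam weight: 4.1 × 9.8 = 40.18 N down at 2.35 m → arm 2.35 m, τ = 40.18 × 2.35 = 94.42 N·m clockwise.
Load: 70 × 9.8 = 686 N down at 1.3 m → arm 1.3 m, τ = 686 × 1.3 = 891.8 N·m clockwise.
Battery pack: 31 × 9.8 = 303.8 N down at 2.4 m → arm 2.4 m, τ = 303.8 × 2.4 = 729.1 N·m clockwise.
Net moment of the loads = 1715 N·m clockwise.
The upward force F acts at the right end, arm 4.7 m, giving F × 4.7 counterclockwise.
Balancing moments: F × 4.7 = 1715, giving F = 1715 / 4.7 = 365 N.

F ≈ 365 N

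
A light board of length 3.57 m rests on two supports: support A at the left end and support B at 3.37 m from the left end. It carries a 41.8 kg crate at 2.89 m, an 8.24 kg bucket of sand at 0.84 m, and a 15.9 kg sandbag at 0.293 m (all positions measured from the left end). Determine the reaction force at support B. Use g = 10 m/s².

About support A:
Crate: 41.8 × 10 = 418 N down at 2.89 m → arm 2.89 m, τ = 418 × 2.89 = 1208 N·m clockwise.
Bucket of sand: 8.24 × 10 = 82.4 N down at 0.84 m → arm 0.84 m, τ = 82.4 × 0.84 = 69.22 N·m clockwise.
Sandbag: 15.9 × 10 = 159 N down at 0.293 m → arm 0.293 m, τ = 159 × 0.293 = 46.59 N·m clockwise.
Net load moment about support A = 1324 N·m clockwise.
Reaction R at support B is upward at 3.37 m, arm 3.37 m → moment R × 3.37 counterclockwise.
Setting net torque to zero: R × 3.37 = 1324 → R = 393 N.

R_B ≈ 393 N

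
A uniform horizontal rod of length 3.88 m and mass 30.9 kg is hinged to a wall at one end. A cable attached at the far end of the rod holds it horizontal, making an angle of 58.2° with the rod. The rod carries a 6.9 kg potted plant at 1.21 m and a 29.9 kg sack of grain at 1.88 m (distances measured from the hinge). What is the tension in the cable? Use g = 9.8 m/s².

T ≈ 370 N

Choose the hinge as the axis so the unknown hinge reaction has zero arm there.
Beam weight: 30.9 × 9.8 = 302.8 N down at 1.94 m → arm 1.94 m, τ = 302.8 × 1.94 = 587.4 N·m clockwise.
Potted plant: 6.9 × 9.8 = 67.62 N down at 1.21 m → arm 1.21 m, τ = 67.62 × 1.21 = 81.82 N·m clockwise.
Sack of grain: 29.9 × 9.8 = 293 N down at 1.88 m → arm 1.88 m, τ = 293 × 1.88 = 550.8 N·m clockwise.
Total clockwise load moment = 1220 N·m.
The cable tension T acts at 3.88 m; only its component perpendicular to the rod, T sinθ, produces torque. sin 58.2° = 0.8499.
Στ = 0 ⇒ T × 3.88 × 0.8499 = 1220 ⇒ T = 1220 / 3.298 = 370 N.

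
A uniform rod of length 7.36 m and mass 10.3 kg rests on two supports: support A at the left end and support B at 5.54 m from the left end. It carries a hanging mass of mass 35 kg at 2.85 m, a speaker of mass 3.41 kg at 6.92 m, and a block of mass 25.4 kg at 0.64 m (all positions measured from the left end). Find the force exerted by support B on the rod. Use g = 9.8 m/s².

Take moments about support A.
Beam weight: 10.3 × 9.8 = 100.9 N down at 3.68 m → arm 3.68 m, τ = 100.9 × 3.68 = 371.3 N·m clockwise.
Hanging mass: 35 × 9.8 = 343 N down at 2.85 m → arm 2.85 m, τ = 343 × 2.85 = 977.6 N·m clockwise.
Speaker: 3.41 × 9.8 = 33.42 N down at 6.92 m → arm 6.92 m, τ = 33.42 × 6.92 = 231.3 N·m clockwise.
Block: 25.4 × 9.8 = 248.9 N down at 0.64 m → arm 0.64 m, τ = 248.9 × 0.64 = 159.3 N·m clockwise.
Net load moment about support A = 1740 N·m clockwise.
Reaction R at support B is upward at 5.54 m, arm 5.54 m → moment R × 5.54 counterclockwise.
For rotational equilibrium, R × 5.54 = 1740, so R = 314 N.

R_B ≈ 314 N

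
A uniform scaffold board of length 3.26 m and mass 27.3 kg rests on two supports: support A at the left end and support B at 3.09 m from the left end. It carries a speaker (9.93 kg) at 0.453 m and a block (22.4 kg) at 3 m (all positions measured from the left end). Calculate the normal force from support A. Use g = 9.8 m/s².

R_A ≈ 216 N

Take moments about support B.
Beam weight: 27.3 × 9.8 = 267.5 N down at 1.63 m → arm 1.46 m, τ = 267.5 × 1.46 = 390.6 N·m counterclockwise.
Speaker: 9.93 × 9.8 = 97.31 N down at 0.453 m → arm 2.637 m, τ = 97.31 × 2.637 = 256.6 N·m counterclockwise.
Block: 22.4 × 9.8 = 219.5 N down at 3 m → arm 0.09 m, τ = 219.5 × 0.09 = 19.75 N·m counterclockwise.
Net load moment about support B = 667 N·m counterclockwise.
Reaction R at support A is upward at 0 m, arm 3.09 m → moment R × 3.09 clockwise.
For rotational equilibrium, R × 3.09 = 667, so R = 216 N.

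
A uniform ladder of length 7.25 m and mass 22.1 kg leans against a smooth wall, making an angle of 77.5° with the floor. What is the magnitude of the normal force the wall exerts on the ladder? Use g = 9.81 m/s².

About the foot of the ladder:
Ladder weight 22.1×9.81 = 216.8 N acts at 3.625 m along the ladder; its horizontal arm is 3.625·cos77.5° = 0.7846 m → τ = 170.1 N·m clockwise.
Wall normal N acts horizontally at the top; its moment arm is the height L sinθ = 7.25·sin77.5° = 7.078 m, counterclockwise.
For rotational equilibrium, N × 7.078 = 170.1, so N = 24 N.

N_wall ≈ 24 N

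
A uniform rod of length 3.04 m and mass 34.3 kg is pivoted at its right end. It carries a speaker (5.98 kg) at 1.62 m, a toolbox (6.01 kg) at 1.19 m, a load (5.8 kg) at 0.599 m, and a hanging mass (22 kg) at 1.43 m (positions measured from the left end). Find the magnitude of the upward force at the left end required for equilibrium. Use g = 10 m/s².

F ≈ 399 N

Take moments about the right end.
Beam weight: 34.3 × 10 = 343 N down at 1.52 m → arm 1.52 m, τ = 343 × 1.52 = 521.4 N·m counterclockwise.
Speaker: 5.98 × 10 = 59.8 N down at 1.62 m → arm 1.42 m, τ = 59.8 × 1.42 = 84.92 N·m counterclockwise.
Toolbox: 6.01 × 10 = 60.1 N down at 1.19 m → arm 1.85 m, τ = 60.1 × 1.85 = 111.2 N·m counterclockwise.
Load: 5.8 × 10 = 58 N down at 0.599 m → arm 2.441 m, τ = 58 × 2.441 = 141.6 N·m counterclockwise.
Hanging mass: 22 × 10 = 220 N down at 1.43 m → arm 1.61 m, τ = 220 × 1.61 = 354.2 N·m counterclockwise.
Net moment of the loads = 1213 N·m counterclockwise.
The upward force F acts at the left end, arm 3.04 m, giving F × 3.04 clockwise.
For rotational equilibrium, F × 3.04 = 1213, so F = 1213 / 3.04 = 399 N.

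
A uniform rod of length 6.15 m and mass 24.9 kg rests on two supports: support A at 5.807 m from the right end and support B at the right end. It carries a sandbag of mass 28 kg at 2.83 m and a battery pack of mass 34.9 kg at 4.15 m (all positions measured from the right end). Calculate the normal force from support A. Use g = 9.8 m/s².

Choose support B as the axis so its reaction then has zero moment arm.
Beam weight: 24.9 × 9.8 = 244 N down at 3.075 m → arm 3.075 m, τ = 244 × 3.075 = 750.3 N·m counterclockwise.
Sandbag: 28 × 9.8 = 274.4 N down at 2.83 m → arm 2.83 m, τ = 274.4 × 2.83 = 776.6 N·m counterclockwise.
Battery pack: 34.9 × 9.8 = 342 N down at 4.15 m → arm 4.15 m, τ = 342 × 4.15 = 1419 N·m counterclockwise.
Net load moment about support B = 2946 N·m counterclockwise.
Reaction R at support A is upward at 5.807 m, arm 5.807 m → moment R × 5.807 clockwise.
Setting net torque to zero: R × 5.807 = 2946 → R = 507 N.

R_A ≈ 507 N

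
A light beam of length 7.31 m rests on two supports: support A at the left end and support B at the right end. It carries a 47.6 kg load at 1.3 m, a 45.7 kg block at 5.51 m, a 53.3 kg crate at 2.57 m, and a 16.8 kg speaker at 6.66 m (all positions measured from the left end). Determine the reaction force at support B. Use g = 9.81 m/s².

R_B ≈ 755 N

Sum moments about support A (its reaction then has zero moment arm).
Load: 47.6 × 9.81 = 467 N down at 1.3 m → arm 1.3 m, τ = 467 × 1.3 = 607.1 N·m clockwise.
Block: 45.7 × 9.81 = 448.3 N down at 5.51 m → arm 5.51 m, τ = 448.3 × 5.51 = 2470 N·m clockwise.
Crate: 53.3 × 9.81 = 522.9 N down at 2.57 m → arm 2.57 m, τ = 522.9 × 2.57 = 1344 N·m clockwise.
Speaker: 16.8 × 9.81 = 164.8 N down at 6.66 m → arm 6.66 m, τ = 164.8 × 6.66 = 1098 N·m clockwise.
Net load moment about support A = 5519 N·m clockwise.
Reaction R at support B is upward at 7.31 m, arm 7.31 m → moment R × 7.31 counterclockwise.
For rotational equilibrium, R × 7.31 = 5519, so R = 755 N.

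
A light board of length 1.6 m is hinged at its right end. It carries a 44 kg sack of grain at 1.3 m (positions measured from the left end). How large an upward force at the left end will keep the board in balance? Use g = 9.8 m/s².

Sum moments about the right end (the unknown pivot reaction has zero arm there).
Sack of grain: 44 × 9.8 = 431.2 N down at 1.3 m → arm 0.3 m, τ = 431.2 × 0.3 = 129.4 N·m counterclockwise.
Net moment of the loads = 129.4 N·m counterclockwise.
The upward force F acts at the left end, arm 1.6 m, giving F × 1.6 clockwise.
For rotational equilibrium, F × 1.6 = 129.4, so F = 129.4 / 1.6 = 80.9 N.

F ≈ 80.9 N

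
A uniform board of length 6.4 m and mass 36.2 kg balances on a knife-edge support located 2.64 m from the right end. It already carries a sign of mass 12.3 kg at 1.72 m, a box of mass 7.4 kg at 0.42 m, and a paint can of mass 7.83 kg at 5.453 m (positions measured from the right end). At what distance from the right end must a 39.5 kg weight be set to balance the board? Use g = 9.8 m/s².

x ≈ 2.27 m from the right end

About the knife-edge support (at 2.64 m from the right end):
Beam weight: 36.2 × 9.8 = 354.8 N down at 3.2 m → arm 0.56 m, τ = 354.8 × 0.56 = 198.7 N·m counterclockwise.
Sign: 12.3 × 9.8 = 120.5 N down at 1.72 m → arm 0.92 m, τ = 120.5 × 0.92 = 110.9 N·m clockwise.
Box: 7.4 × 9.8 = 72.52 N down at 0.42 m → arm 2.22 m, τ = 72.52 × 2.22 = 161 N·m clockwise.
Paint can: 7.83 × 9.8 = 76.73 N down at 5.453 m → arm 2.813 m, τ = 76.73 × 2.813 = 215.8 N·m counterclockwise.
Net moment of existing loads = 142.6 N·m counterclockwise.
The weight weighs 39.5 × 9.8 = 387.1 N and must supply an equal clockwise moment, so its lever arm about the knife-edge support is 142.6 / 387.1 = 0.368 m.
That puts it at 2.64 − 0.368 = 2.27 m from the right end.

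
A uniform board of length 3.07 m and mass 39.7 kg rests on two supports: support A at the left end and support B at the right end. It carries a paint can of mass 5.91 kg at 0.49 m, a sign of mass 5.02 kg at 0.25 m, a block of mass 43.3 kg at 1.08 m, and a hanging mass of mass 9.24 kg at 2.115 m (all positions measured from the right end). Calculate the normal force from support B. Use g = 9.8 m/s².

R_B ≈ 592 N

Take moments about support A.
Beam weight: 39.7 × 9.8 = 389.1 N down at 1.535 m → arm 1.535 m, τ = 389.1 × 1.535 = 597.3 N·m clockwise.
Paint can: 5.91 × 9.8 = 57.92 N down at 0.49 m → arm 2.58 m, τ = 57.92 × 2.58 = 149.4 N·m clockwise.
Sign: 5.02 × 9.8 = 49.2 N down at 0.25 m → arm 2.82 m, τ = 49.2 × 2.82 = 138.7 N·m clockwise.
Block: 43.3 × 9.8 = 424.3 N down at 1.08 m → arm 1.99 m, τ = 424.3 × 1.99 = 844.4 N·m clockwise.
Hanging mass: 9.24 × 9.8 = 90.55 N down at 2.115 m → arm 0.955 m, τ = 90.55 × 0.955 = 86.48 N·m clockwise.
Net load moment about support A = 1816 N·m clockwise.
Reaction R at support B is upward at 0 m, arm 3.07 m → moment R × 3.07 counterclockwise.
For rotational equilibrium, R × 3.07 = 1816, so R = 592 N.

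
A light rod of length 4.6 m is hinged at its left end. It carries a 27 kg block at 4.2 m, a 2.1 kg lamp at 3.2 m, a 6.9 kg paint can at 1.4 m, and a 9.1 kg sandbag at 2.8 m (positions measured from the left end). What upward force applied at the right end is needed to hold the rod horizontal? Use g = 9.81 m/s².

F ≈ 331 N

Taking torques about the left end:
Block: 27 × 9.81 = 264.9 N down at 4.2 m → arm 4.2 m, τ = 264.9 × 4.2 = 1113 N·m clockwise.
Lamp: 2.1 × 9.81 = 20.6 N down at 3.2 m → arm 3.2 m, τ = 20.6 × 3.2 = 65.92 N·m clockwise.
Paint can: 6.9 × 9.81 = 67.69 N down at 1.4 m → arm 1.4 m, τ = 67.69 × 1.4 = 94.77 N·m clockwise.
Sandbag: 9.1 × 9.81 = 89.27 N down at 2.8 m → arm 2.8 m, τ = 89.27 × 2.8 = 250 N·m clockwise.
Net moment of the loads = 1524 N·m clockwise.
The upward force F acts at the right end, arm 4.6 m, giving F × 4.6 counterclockwise.
For rotational equilibrium, F × 4.6 = 1524, so F = 1524 / 4.6 = 331 N.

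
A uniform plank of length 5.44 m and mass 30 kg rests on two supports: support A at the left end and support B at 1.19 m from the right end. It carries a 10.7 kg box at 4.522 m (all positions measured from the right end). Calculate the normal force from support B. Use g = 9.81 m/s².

Sum moments about support A (its reaction then has zero moment arm).
Beam weight: 30 × 9.81 = 294.3 N down at 2.72 m → arm 2.72 m, τ = 294.3 × 2.72 = 800.5 N·m clockwise.
Box: 10.7 × 9.81 = 105 N down at 4.522 m → arm 0.918 m, τ = 105 × 0.918 = 96.39 N·m clockwise.
Net load moment about support A = 896.9 N·m clockwise.
Reaction R at support B is upward at 1.19 m, arm 4.25 m → moment R × 4.25 counterclockwise.
Στ = 0 ⇒ R × 4.25 = 896.9 ⇒ R = 211 N.

R_B ≈ 211 N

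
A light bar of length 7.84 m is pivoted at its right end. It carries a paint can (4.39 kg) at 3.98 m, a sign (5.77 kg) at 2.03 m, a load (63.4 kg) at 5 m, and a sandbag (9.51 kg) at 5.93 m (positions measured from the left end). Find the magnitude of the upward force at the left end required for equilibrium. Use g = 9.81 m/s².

Sum moments about the right end (the unknown pivot reaction has zero arm there).
Paint can: 4.39 × 9.81 = 43.07 N down at 3.98 m → arm 3.86 m, τ = 43.07 × 3.86 = 166.3 N·m counterclockwise.
Sign: 5.77 × 9.81 = 56.6 N down at 2.03 m → arm 5.81 m, τ = 56.6 × 5.81 = 328.8 N·m counterclockwise.
Load: 63.4 × 9.81 = 622 N down at 5 m → arm 2.84 m, τ = 622 × 2.84 = 1766 N·m counterclockwise.
Sandbag: 9.51 × 9.81 = 93.29 N down at 5.93 m → arm 1.91 m, τ = 93.29 × 1.91 = 178.2 N·m counterclockwise.
Net moment of the loads = 2439 N·m counterclockwise.
The upward force F acts at the left end, arm 7.84 m, giving F × 7.84 clockwise.
Balancing moments: F × 7.84 = 2439, giving F = 2439 / 7.84 = 311 N.

F ≈ 311 N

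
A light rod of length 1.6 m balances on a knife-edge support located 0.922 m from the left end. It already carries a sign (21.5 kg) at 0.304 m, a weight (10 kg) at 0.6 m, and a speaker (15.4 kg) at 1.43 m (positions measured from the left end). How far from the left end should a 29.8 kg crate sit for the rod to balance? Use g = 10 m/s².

x ≈ 1.21 m from the left end

About the knife-edge support (at 0.922 m from the left end):
Sign: 21.5 × 10 = 215 N down at 0.304 m → arm 0.618 m, τ = 215 × 0.618 = 132.9 N·m counterclockwise.
Weight: 10 × 10 = 100 N down at 0.6 m → arm 0.322 m, τ = 100 × 0.322 = 32.2 N·m counterclockwise.
Speaker: 15.4 × 10 = 154 N down at 1.43 m → arm 0.508 m, τ = 154 × 0.508 = 78.23 N·m clockwise.
Net moment of existing loads = 86.87 N·m counterclockwise.
The crate weighs 29.8 × 10 = 298 N and must supply an equal clockwise moment, so its lever arm about the knife-edge support is 86.87 / 298 = 0.292 m.
That puts it at 0.922 + 0.292 = 1.21 m from the left end.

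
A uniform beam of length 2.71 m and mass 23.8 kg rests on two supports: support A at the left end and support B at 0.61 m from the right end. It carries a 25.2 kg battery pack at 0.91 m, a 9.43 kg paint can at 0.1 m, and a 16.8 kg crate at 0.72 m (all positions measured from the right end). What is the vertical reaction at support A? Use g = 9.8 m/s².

R_A ≈ 104 N

Sum moments about support B (its reaction then has zero moment arm).
Beam weight: 23.8 × 9.8 = 233.2 N down at 1.355 m → arm 0.745 m, τ = 233.2 × 0.745 = 173.7 N·m counterclockwise.
Battery pack: 25.2 × 9.8 = 247 N down at 0.91 m → arm 0.3 m, τ = 247 × 0.3 = 74.1 N·m counterclockwise.
Paint can: 9.43 × 9.8 = 92.41 N down at 0.1 m → arm 0.51 m, τ = 92.41 × 0.51 = 47.13 N·m clockwise.
Crate: 16.8 × 9.8 = 164.6 N down at 0.72 m → arm 0.11 m, τ = 164.6 × 0.11 = 18.11 N·m counterclockwise.
Net load moment about support B = 218.8 N·m counterclockwise.
Reaction R at support A is upward at 2.71 m, arm 2.1 m → moment R × 2.1 clockwise.
For rotational equilibrium, R × 2.1 = 218.8, so R = 104 N.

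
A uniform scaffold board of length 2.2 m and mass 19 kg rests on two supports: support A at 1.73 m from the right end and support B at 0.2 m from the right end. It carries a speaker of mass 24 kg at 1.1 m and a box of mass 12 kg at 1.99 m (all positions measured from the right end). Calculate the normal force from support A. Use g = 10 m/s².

R_A ≈ 393 N

Sum moments about support B (its reaction then has zero moment arm).
Beam weight: 19 × 10 = 190 N down at 1.1 m → arm 0.9 m, τ = 190 × 0.9 = 171 N·m counterclockwise.
Speaker: 24 × 10 = 240 N down at 1.1 m → arm 0.9 m, τ = 240 × 0.9 = 216 N·m counterclockwise.
Box: 12 × 10 = 120 N down at 1.99 m → arm 1.79 m, τ = 120 × 1.79 = 214.8 N·m counterclockwise.
Net load moment about support B = 601.8 N·m counterclockwise.
Reaction R at support A is upward at 1.73 m, arm 1.53 m → moment R × 1.53 clockwise.
Στ = 0 ⇒ R × 1.53 = 601.8 ⇒ R = 393 N.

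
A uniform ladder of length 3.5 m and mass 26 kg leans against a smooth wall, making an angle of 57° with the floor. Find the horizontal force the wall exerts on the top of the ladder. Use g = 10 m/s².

N_wall ≈ 84.4 N

Take moments about the foot of the ladder.
Ladder weight 26×10 = 260 N acts at 1.75 m along the ladder; its horizontal arm is 1.75·cos57° = 0.9531 m → τ = 247.8 N·m clockwise.
Wall normal N acts horizontally at the top; its moment arm is the height L sinθ = 3.5·sin57° = 2.935 m, counterclockwise.
Setting net torque to zero: N × 2.935 = 247.8 → N = 84.4 N.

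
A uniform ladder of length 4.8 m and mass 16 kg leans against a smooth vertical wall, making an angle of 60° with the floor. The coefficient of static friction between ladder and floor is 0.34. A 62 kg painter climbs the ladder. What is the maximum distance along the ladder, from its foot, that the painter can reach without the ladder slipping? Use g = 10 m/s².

d ≈ 2.94 m

Taking torques about the foot of the ladder:
Ladder weight 16×10 = 160 N acts at 2.4 m along the ladder; its horizontal arm is 2.4·cos60° = 1.2 m → τ = 192 N·m clockwise.
Painter weight 62×10 = 620 N at distance d → arm d·cos60° → τ = 620·d·0.5 clockwise.
Wall normal N at the top has arm L sinθ = 4.157 m counterclockwise, so Στ = 0 gives N·4.157 = 192 + 310·d.
ΣFy = 0 ⇒ N_floor = 780 N, so the maximum friction is μ_s·N_floor = 0.34×780 = 265.2 N. ΣFx = 0 ⇒ N_wall = f, so at the slipping point N = 265.2 N.
Substituting: 265.2×4.157 = 192 + 310·d ⇒ d = (1102 − 192) / 310 = 2.94 m.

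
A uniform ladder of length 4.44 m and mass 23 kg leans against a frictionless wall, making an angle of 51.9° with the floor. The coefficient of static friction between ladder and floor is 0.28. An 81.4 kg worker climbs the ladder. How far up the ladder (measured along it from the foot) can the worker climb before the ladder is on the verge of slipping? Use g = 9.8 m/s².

d ≈ 1.41 m

Sum moments about the foot of the ladder (the floor normal and friction both act there and drop out).
Ladder weight 23×9.8 = 225.4 N acts at 2.22 m along the ladder; its horizontal arm is 2.22·cos51.9° = 1.37 m → τ = 308.8 N·m clockwise.
Worker weight 81.4×9.8 = 797.7 N at distance d → arm d·cos51.9° → τ = 797.7·d·0.617 clockwise.
Wall normal N at the top has arm L sinθ = 3.494 m counterclockwise, so Στ = 0 gives N·3.494 = 308.8 + 492.2·d.
ΣFy = 0 ⇒ N_floor = 1023 N, so the maximum friction is μ_s·N_floor = 0.28×1023 = 286.4 N. ΣFx = 0 ⇒ N_wall = f, so at the slipping point N = 286.4 N.
Substituting: 286.4×3.494 = 308.8 + 492.2·d ⇒ d = (1001 − 308.8) / 492.2 = 1.41 m.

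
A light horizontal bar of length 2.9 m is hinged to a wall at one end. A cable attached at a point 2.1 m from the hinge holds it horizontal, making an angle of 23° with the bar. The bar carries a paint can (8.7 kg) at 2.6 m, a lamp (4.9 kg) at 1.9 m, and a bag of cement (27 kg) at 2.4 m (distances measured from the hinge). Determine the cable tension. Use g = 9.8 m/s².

T ≈ 1160 N

Sum moments about the hinge (the unknown hinge reaction has zero arm there).
Paint can: 8.7 × 9.8 = 85.26 N down at 2.6 m → arm 2.6 m, τ = 85.26 × 2.6 = 221.7 N·m clockwise.
Lamp: 4.9 × 9.8 = 48.02 N down at 1.9 m → arm 1.9 m, τ = 48.02 × 1.9 = 91.24 N·m clockwise.
Bag of cement: 27 × 9.8 = 264.6 N down at 2.4 m → arm 2.4 m, τ = 264.6 × 2.4 = 635 N·m clockwise.
Total clockwise load moment = 947.9 N·m.
The cable tension T acts at 2.1 m; only its component perpendicular to the bar, T sinθ, produces torque. sin 23° = 0.3907.
Balancing moments: T × 2.1 × 0.3907 = 947.9, giving T = 947.9 / 0.8205 = 1160 N.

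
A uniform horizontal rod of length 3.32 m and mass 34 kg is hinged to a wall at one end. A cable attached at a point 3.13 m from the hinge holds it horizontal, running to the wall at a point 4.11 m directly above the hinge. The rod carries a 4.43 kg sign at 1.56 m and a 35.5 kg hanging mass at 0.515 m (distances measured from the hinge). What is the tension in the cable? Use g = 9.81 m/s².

Sum moments about the hinge (the unknown hinge reaction has zero arm there).
Beam weight: 34 × 9.81 = 333.5 N down at 1.66 m → arm 1.66 m, τ = 333.5 × 1.66 = 553.6 N·m clockwise.
Sign: 4.43 × 9.81 = 43.46 N down at 1.56 m → arm 1.56 m, τ = 43.46 × 1.56 = 67.8 N·m clockwise.
Hanging mass: 35.5 × 9.81 = 348.3 N down at 0.515 m → arm 0.515 m, τ = 348.3 × 0.515 = 179.4 N·m clockwise.
Total clockwise load moment = 800.8 N·m.
The cable tension T acts at 3.13 m; only its component perpendicular to the rod, T sinθ, produces torque. sinθ = h/√(h²+d²) = 4.11/√(4.11²+3.13²) = 0.7956.
For rotational equilibrium, T × 3.13 × 0.7956 = 800.8, so T = 800.8 / 2.49 = 322 N.

T ≈ 322 N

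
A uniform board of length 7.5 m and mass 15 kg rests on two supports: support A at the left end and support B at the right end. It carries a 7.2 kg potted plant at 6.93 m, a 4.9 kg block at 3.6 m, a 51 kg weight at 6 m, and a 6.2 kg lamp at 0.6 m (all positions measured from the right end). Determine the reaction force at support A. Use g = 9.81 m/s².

R_A ≈ 567 N

Take moments about support B.
Beam weight: 15 × 9.81 = 147.2 N down at 3.75 m → arm 3.75 m, τ = 147.2 × 3.75 = 552 N·m counterclockwise.
Potted plant: 7.2 × 9.81 = 70.63 N down at 6.93 m → arm 6.93 m, τ = 70.63 × 6.93 = 489.5 N·m counterclockwise.
Block: 4.9 × 9.81 = 48.07 N down at 3.6 m → arm 3.6 m, τ = 48.07 × 3.6 = 173.1 N·m counterclockwise.
Weight: 51 × 9.81 = 500.3 N down at 6 m → arm 6 m, τ = 500.3 × 6 = 3002 N·m counterclockwise.
Lamp: 6.2 × 9.81 = 60.82 N down at 0.6 m → arm 0.6 m, τ = 60.82 × 0.6 = 36.49 N·m counterclockwise.
Net load moment about support B = 4253 N·m counterclockwise.
Reaction R at support A is upward at 7.5 m, arm 7.5 m → moment R × 7.5 clockwise.
Balancing moments: R × 7.5 = 4253, giving R = 567 N.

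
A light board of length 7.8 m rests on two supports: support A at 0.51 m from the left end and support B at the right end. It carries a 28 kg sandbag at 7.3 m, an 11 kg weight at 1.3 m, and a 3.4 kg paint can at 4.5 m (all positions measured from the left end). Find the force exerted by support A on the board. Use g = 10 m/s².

Take moments about support B.
Sandbag: 28 × 10 = 280 N down at 7.3 m → arm 0.5 m, τ = 280 × 0.5 = 140 N·m counterclockwise.
Weight: 11 × 10 = 110 N down at 1.3 m → arm 6.5 m, τ = 110 × 6.5 = 715 N·m counterclockwise.
Paint can: 3.4 × 10 = 34 N down at 4.5 m → arm 3.3 m, τ = 34 × 3.3 = 112.2 N·m counterclockwise.
Net load moment about support B = 967.2 N·m counterclockwise.
Reaction R at support A is upward at 0.51 m, arm 7.29 m → moment R × 7.29 clockwise.
Balancing moments: R × 7.29 = 967.2, giving R = 133 N.

R_A ≈ 133 N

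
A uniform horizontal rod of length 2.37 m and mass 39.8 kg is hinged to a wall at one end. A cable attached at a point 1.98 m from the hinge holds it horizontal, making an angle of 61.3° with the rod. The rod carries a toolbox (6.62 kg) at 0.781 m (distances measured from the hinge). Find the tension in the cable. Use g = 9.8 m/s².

Take moments about the hinge.
Beam weight: 39.8 × 9.8 = 390 N down at 1.185 m → arm 1.185 m, τ = 390 × 1.185 = 462.2 N·m clockwise.
Toolbox: 6.62 × 9.8 = 64.88 N down at 0.781 m → arm 0.781 m, τ = 64.88 × 0.781 = 50.67 N·m clockwise.
Total clockwise load moment = 512.9 N·m.
The cable tension T acts at 1.98 m; only its component perpendicular to the rod, T sinθ, produces torque. sin 61.3° = 0.8771.
For rotational equilibrium, T × 1.98 × 0.8771 = 512.9, so T = 512.9 / 1.737 = 295 N.

T ≈ 295 N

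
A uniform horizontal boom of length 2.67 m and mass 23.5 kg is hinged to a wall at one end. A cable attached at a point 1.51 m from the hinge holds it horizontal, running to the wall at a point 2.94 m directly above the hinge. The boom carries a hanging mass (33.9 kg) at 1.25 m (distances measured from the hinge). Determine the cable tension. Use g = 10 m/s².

Choose the hinge as the axis so the unknown hinge reaction has zero arm there.
Beam weight: 23.5 × 10 = 235 N down at 1.335 m → arm 1.335 m, τ = 235 × 1.335 = 313.7 N·m clockwise.
Hanging mass: 33.9 × 10 = 339 N down at 1.25 m → arm 1.25 m, τ = 339 × 1.25 = 423.8 N·m clockwise.
Total clockwise load moment = 737.5 N·m.
The cable tension T acts at 1.51 m; only its component perpendicular to the boom, T sinθ, produces torque. sinθ = h/√(h²+d²) = 2.94/√(2.94²+1.51²) = 0.8895.
Balancing moments: T × 1.51 × 0.8895 = 737.5, giving T = 737.5 / 1.343 = 549 N.

T ≈ 549 N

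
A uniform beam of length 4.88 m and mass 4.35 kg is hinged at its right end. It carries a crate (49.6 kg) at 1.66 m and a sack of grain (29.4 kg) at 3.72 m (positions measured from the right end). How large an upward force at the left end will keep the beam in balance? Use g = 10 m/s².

About the right end:
Beam weight: 4.35 × 10 = 43.5 N down at 2.44 m → arm 2.44 m, τ = 43.5 × 2.44 = 106.1 N·m counterclockwise.
Crate: 49.6 × 10 = 496 N down at 1.66 m → arm 1.66 m, τ = 496 × 1.66 = 823.4 N·m counterclockwise.
Sack of grain: 29.4 × 10 = 294 N down at 3.72 m → arm 3.72 m, τ = 294 × 3.72 = 1094 N·m counterclockwise.
Net moment of the loads = 2024 N·m counterclockwise.
The upward force F acts at the left end, arm 4.88 m, giving F × 4.88 clockwise.
For rotational equilibrium, F × 4.88 = 2024, so F = 2024 / 4.88 = 415 N.

F ≈ 415 N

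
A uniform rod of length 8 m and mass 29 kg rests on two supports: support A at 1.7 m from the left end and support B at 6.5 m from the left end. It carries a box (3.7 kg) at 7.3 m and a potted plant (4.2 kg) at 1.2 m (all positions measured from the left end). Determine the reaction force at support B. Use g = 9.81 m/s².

About support A:
Beam weight: 29 × 9.81 = 284.5 N down at 4 m → arm 2.3 m, τ = 284.5 × 2.3 = 654.3 N·m clockwise.
Box: 3.7 × 9.81 = 36.3 N down at 7.3 m → arm 5.6 m, τ = 36.3 × 5.6 = 203.3 N·m clockwise.
Potted plant: 4.2 × 9.81 = 41.2 N down at 1.2 m → arm 0.5 m, τ = 41.2 × 0.5 = 20.6 N·m counterclockwise.
Net load moment about support A = 837 N·m clockwise.
Reaction R at support B is upward at 6.5 m, arm 4.8 m → moment R × 4.8 counterclockwise.
Setting net torque to zero: R × 4.8 = 837 → R = 174 N.

R_B ≈ 174 N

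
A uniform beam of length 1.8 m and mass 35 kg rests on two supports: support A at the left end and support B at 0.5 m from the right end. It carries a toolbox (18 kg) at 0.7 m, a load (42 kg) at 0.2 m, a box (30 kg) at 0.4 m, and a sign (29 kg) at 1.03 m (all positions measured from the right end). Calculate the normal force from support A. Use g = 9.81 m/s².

R_A ≈ 131 N

Choose support B as the axis so its reaction then has zero moment arm.
Beam weight: 35 × 9.81 = 343.4 N down at 0.9 m → arm 0.4 m, τ = 343.4 × 0.4 = 137.4 N·m counterclockwise.
Toolbox: 18 × 9.81 = 176.6 N down at 0.7 m → arm 0.2 m, τ = 176.6 × 0.2 = 35.32 N·m counterclockwise.
Load: 42 × 9.81 = 412 N down at 0.2 m → arm 0.3 m, τ = 412 × 0.3 = 123.6 N·m clockwise.
Box: 30 × 9.81 = 294.3 N down at 0.4 m → arm 0.1 m, τ = 294.3 × 0.1 = 29.43 N·m clockwise.
Sign: 29 × 9.81 = 284.5 N down at 1.03 m → arm 0.53 m, τ = 284.5 × 0.53 = 150.8 N·m counterclockwise.
Net load moment about support B = 170.5 N·m counterclockwise.
Reaction R at support A is upward at 1.8 m, arm 1.3 m → moment R × 1.3 clockwise.
For rotational equilibrium, R × 1.3 = 170.5, so R = 131 N.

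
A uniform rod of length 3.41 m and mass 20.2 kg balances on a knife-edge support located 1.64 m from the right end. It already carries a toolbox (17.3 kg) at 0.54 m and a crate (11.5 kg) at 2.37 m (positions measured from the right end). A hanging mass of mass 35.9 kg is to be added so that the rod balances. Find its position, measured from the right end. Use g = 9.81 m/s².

Taking torques about the knife-edge support (at 1.64 m from the right end):
Beam weight: 20.2 × 9.81 = 198.2 N down at 1.705 m → arm 0.065 m, τ = 198.2 × 0.065 = 12.88 N·m counterclockwise.
Toolbox: 17.3 × 9.81 = 169.7 N down at 0.54 m → arm 1.1 m, τ = 169.7 × 1.1 = 186.7 N·m clockwise.
Crate: 11.5 × 9.81 = 112.8 N down at 2.37 m → arm 0.73 m, τ = 112.8 × 0.73 = 82.34 N·m counterclockwise.
Net moment of existing loads = 91.48 N·m clockwise.
The hanging mass weighs 35.9 × 9.81 = 352.2 N and must supply an equal counterclockwise moment, so its lever arm about the knife-edge support is 91.48 / 352.2 = 0.26 m.
That puts it at 1.64 + 0.26 = 1.9 m from the right end.

x ≈ 1.9 m from the right end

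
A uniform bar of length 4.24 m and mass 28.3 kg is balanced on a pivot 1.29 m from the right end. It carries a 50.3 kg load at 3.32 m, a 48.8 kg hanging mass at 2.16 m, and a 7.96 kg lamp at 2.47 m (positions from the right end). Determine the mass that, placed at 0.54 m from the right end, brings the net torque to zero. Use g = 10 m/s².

m ≈ 237 kg

Take moments about the pivot (at 1.29 m from the right end).
Beam weight: 28.3 × 10 = 283 N down at 2.12 m → arm 0.83 m, τ = 283 × 0.83 = 234.9 N·m counterclockwise.
Load: 50.3 × 10 = 503 N down at 3.32 m → arm 2.03 m, τ = 503 × 2.03 = 1021 N·m counterclockwise.
Hanging mass: 48.8 × 10 = 488 N down at 2.16 m → arm 0.87 m, τ = 488 × 0.87 = 424.6 N·m counterclockwise.
Lamp: 7.96 × 10 = 79.6 N down at 2.47 m → arm 1.18 m, τ = 79.6 × 1.18 = 93.93 N·m counterclockwise.
Net moment of known loads = 1774 N·m counterclockwise.
An unknown mass m at 0.54 m has arm 0.75 m; its moment is m·g·0.75 clockwise.
Setting net torque to zero: m × 10 × 0.75 = 1774 → m = 1774 / (10 × 0.75) = 237 kg.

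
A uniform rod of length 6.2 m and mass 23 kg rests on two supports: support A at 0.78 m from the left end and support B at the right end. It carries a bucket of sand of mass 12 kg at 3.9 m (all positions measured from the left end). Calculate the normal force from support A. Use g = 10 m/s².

About support B:
Beam weight: 23 × 10 = 230 N down at 3.1 m → arm 3.1 m, τ = 230 × 3.1 = 713 N·m counterclockwise.
Bucket of sand: 12 × 10 = 120 N down at 3.9 m → arm 2.3 m, τ = 120 × 2.3 = 276 N·m counterclockwise.
Net load moment about support B = 989 N·m counterclockwise.
Reaction R at support A is upward at 0.78 m, arm 5.42 m → moment R × 5.42 clockwise.
For rotational equilibrium, R × 5.42 = 989, so R = 182 N.

R_A ≈ 182 N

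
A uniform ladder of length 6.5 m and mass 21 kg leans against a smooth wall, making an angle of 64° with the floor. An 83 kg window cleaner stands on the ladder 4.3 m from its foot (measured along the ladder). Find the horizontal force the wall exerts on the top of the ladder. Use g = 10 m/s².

About the foot of the ladder:
Ladder weight 21×10 = 210 N acts at 3.25 m along the ladder; its horizontal arm is 3.25·cos64° = 1.425 m → τ = 299.2 N·m clockwise.
Window cleaner: 83×10 = 830 N at 4.3 m → arm 1.885 m → τ = 1565 N·m clockwise.
Wall normal N acts horizontally at the top; its moment arm is the height L sinθ = 6.5·sin64° = 5.842 m, counterclockwise.
Balancing moments: N × 5.842 = 1864, giving N = 319 N.

N_wall ≈ 319 N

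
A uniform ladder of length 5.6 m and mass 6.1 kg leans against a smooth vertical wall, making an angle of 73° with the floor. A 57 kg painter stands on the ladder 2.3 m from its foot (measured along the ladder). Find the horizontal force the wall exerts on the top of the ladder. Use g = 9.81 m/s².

N_wall ≈ 79.4 N

About the foot of the ladder:
Ladder weight 6.1×9.81 = 59.84 N acts at 2.8 m along the ladder; its horizontal arm is 2.8·cos73° = 0.8186 m → τ = 48.99 N·m clockwise.
Painter: 57×9.81 = 559.2 N at 2.3 m → arm 0.6725 m → τ = 376.1 N·m clockwise.
Wall normal N acts horizontally at the top; its moment arm is the height L sinθ = 5.6·sin73° = 5.355 m, counterclockwise.
Setting net torque to zero: N × 5.355 = 425.1 → N = 79.4 N.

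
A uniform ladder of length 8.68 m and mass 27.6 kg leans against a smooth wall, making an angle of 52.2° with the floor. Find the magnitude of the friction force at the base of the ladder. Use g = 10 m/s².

f ≈ 107 N

Taking torques about the foot of the ladder:
Ladder weight 27.6×10 = 276 N acts at 4.34 m along the ladder; its horizontal arm is 4.34·cos52.2° = 2.66 m → τ = 734.2 N·m clockwise.
Wall normal N acts horizontally at the top; its moment arm is the height L sinθ = 8.68·sin52.2° = 6.859 m, counterclockwise.
For rotational equilibrium, N × 6.859 = 734.2, so N = 107 N.
ΣFx = 0: friction at the foot balances the wall's push, so f = N_wall = 107 N.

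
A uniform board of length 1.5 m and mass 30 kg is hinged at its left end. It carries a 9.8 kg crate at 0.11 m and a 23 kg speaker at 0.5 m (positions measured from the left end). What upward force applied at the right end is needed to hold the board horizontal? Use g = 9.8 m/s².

Sum moments about the left end (the unknown pivot reaction has zero arm there).
Beam weight: 30 × 9.8 = 294 N down at 0.75 m → arm 0.75 m, τ = 294 × 0.75 = 220.5 N·m clockwise.
Crate: 9.8 × 9.8 = 96.04 N down at 0.11 m → arm 0.11 m, τ = 96.04 × 0.11 = 10.56 N·m clockwise.
Speaker: 23 × 9.8 = 225.4 N down at 0.5 m → arm 0.5 m, τ = 225.4 × 0.5 = 112.7 N·m clockwise.
Net moment of the loads = 343.8 N·m clockwise.
The upward force F acts at the right end, arm 1.5 m, giving F × 1.5 counterclockwise.
Setting net torque to zero: F × 1.5 = 343.8 → F = 343.8 / 1.5 = 229 N.

F ≈ 229 N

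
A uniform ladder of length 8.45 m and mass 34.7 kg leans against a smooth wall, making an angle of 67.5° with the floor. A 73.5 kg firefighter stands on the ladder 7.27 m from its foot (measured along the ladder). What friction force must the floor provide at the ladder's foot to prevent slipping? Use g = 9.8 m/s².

f ≈ 327 N

About the foot of the ladder:
Ladder weight 34.7×9.8 = 340.1 N acts at 4.225 m along the ladder; its horizontal arm is 4.225·cos67.5° = 1.617 m → τ = 549.9 N·m clockwise.
Firefighter: 73.5×9.8 = 720.3 N at 7.27 m → arm 2.782 m → τ = 2004 N·m clockwise.
Wall normal N acts horizontally at the top; its moment arm is the height L sinθ = 8.45·sin67.5° = 7.807 m, counterclockwise.
Στ = 0 ⇒ N × 7.807 = 2554 ⇒ N = 327 N.
ΣFx = 0: friction at the foot balances the wall's push, so f = N_wall = 327 N.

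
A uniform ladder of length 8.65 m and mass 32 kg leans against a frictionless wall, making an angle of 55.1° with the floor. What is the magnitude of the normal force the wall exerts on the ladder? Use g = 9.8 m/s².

Choose the foot of the ladder as the axis so the floor normal and friction both act there and drop out.
Ladder weight 32×9.8 = 313.6 N acts at 4.325 m along the ladder; its horizontal arm is 4.325·cos55.1° = 2.475 m → τ = 776.2 N·m clockwise.
Wall normal N acts horizontally at the top; its moment arm is the height L sinθ = 8.65·sin55.1° = 7.094 m, counterclockwise.
For rotational equilibrium, N × 7.094 = 776.2, so N = 109 N.

N_wall ≈ 109 N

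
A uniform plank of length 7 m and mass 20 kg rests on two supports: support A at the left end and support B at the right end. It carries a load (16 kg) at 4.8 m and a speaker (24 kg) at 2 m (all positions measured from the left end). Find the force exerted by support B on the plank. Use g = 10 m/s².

About support A:
Beam weight: 20 × 10 = 200 N down at 3.5 m → arm 3.5 m, τ = 200 × 3.5 = 700 N·m clockwise.
Load: 16 × 10 = 160 N down at 4.8 m → arm 4.8 m, τ = 160 × 4.8 = 768 N·m clockwise.
Speaker: 24 × 10 = 240 N down at 2 m → arm 2 m, τ = 240 × 2 = 480 N·m clockwise.
Net load moment about support A = 1948 N·m clockwise.
Reaction R at support B is upward at 7 m, arm 7 m → moment R × 7 counterclockwise.
Στ = 0 ⇒ R × 7 = 1948 ⇒ R = 278 N.

R_B ≈ 278 N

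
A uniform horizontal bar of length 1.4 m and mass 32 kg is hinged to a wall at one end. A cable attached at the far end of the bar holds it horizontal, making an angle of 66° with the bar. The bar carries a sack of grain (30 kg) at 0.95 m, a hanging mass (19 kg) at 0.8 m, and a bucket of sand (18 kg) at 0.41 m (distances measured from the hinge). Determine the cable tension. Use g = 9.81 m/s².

About the hinge:
Beam weight: 32 × 9.81 = 313.9 N down at 0.7 m → arm 0.7 m, τ = 313.9 × 0.7 = 219.7 N·m clockwise.
Sack of grain: 30 × 9.81 = 294.3 N down at 0.95 m → arm 0.95 m, τ = 294.3 × 0.95 = 279.6 N·m clockwise.
Hanging mass: 19 × 9.81 = 186.4 N down at 0.8 m → arm 0.8 m, τ = 186.4 × 0.8 = 149.1 N·m clockwise.
Bucket of sand: 18 × 9.81 = 176.6 N down at 0.41 m → arm 0.41 m, τ = 176.6 × 0.41 = 72.41 N·m clockwise.
Total clockwise load moment = 720.8 N·m.
The cable tension T acts at 1.4 m; only its component perpendicular to the bar, T sinθ, produces torque. sin 66° = 0.9135.
For rotational equilibrium, T × 1.4 × 0.9135 = 720.8, so T = 720.8 / 1.279 = 564 N.

T ≈ 564 N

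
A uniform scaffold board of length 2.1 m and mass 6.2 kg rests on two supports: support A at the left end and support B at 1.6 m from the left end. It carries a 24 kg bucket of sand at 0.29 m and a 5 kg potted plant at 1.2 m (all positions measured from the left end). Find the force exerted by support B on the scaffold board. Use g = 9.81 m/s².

Taking torques about support A:
Beam weight: 6.2 × 9.81 = 60.82 N down at 1.05 m → arm 1.05 m, τ = 60.82 × 1.05 = 63.86 N·m clockwise.
Bucket of sand: 24 × 9.81 = 235.4 N down at 0.29 m → arm 0.29 m, τ = 235.4 × 0.29 = 68.27 N·m clockwise.
Potted plant: 5 × 9.81 = 49.05 N down at 1.2 m → arm 1.2 m, τ = 49.05 × 1.2 = 58.86 N·m clockwise.
Net load moment about support A = 191 N·m clockwise.
Reaction R at support B is upward at 1.6 m, arm 1.6 m → moment R × 1.6 counterclockwise.
Setting net torque to zero: R × 1.6 = 191 → R = 119 N.

R_B ≈ 119 N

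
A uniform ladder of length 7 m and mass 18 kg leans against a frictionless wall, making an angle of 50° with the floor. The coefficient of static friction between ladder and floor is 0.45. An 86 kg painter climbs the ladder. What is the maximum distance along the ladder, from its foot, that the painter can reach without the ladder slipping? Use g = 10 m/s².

Take moments about the foot of the ladder.
Ladder weight 18×10 = 180 N acts at 3.5 m along the ladder; its horizontal arm is 3.5·cos50° = 2.25 m → τ = 405 N·m clockwise.
Painter weight 86×10 = 860 N at distance d → arm d·cos50° → τ = 860·d·0.6428 clockwise.
Wall normal N at the top has arm L sinθ = 5.362 m counterclockwise, so Στ = 0 gives N·5.362 = 405 + 552.8·d.
ΣFy = 0 ⇒ N_floor = 1040 N, so the maximum friction is μ_s·N_floor = 0.45×1040 = 468 N. ΣFx = 0 ⇒ N_wall = f, so at the slipping point N = 468 N.
Substituting: 468×5.362 = 405 + 552.8·d ⇒ d = (2509 − 405) / 552.8 = 3.81 m.

d ≈ 3.81 m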